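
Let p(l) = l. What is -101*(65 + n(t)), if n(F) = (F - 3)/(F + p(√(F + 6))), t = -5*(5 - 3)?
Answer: -26765/4 - 101*I/4 ≈ -6691.3 - 25.25*I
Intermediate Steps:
t = -10 (t = -5*2 = -10)
n(F) = (-3 + F)/(F + √(6 + F)) (n(F) = (F - 3)/(F + √(F + 6)) = (-3 + F)/(F + √(6 + F)))
-101*(65 + n(t)) = -101*(65 + (-3 - 10)/(-10 + √(6 - 10))) = -101*(65 - 13/(-10 + √(-4))) = -101*(65 - 13/(-10 + 2*I)) = -101*(65 + ((-10 - 2*I)/104)*(-13)) = -101*(65 - (-10 - 2*I)/8) = -6565 + 101*(-10 - 2*I)/8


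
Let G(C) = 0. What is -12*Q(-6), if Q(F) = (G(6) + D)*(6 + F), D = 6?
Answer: 0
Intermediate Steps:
Q(F) = 36 + 6*F (Q(F) = (0 + 6)*(6 + F) = 6*(6 + F) = 36 + 6*F)
-12*Q(-6) = -12*(36 + 6*(-6)) = -12*(36 - 36) = -12*0 = 0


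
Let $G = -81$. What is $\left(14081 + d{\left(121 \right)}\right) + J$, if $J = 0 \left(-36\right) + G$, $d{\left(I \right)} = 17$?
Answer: $14017$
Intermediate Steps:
$J = -81$ ($J = 0 \left(-36\right) - 81 = 0 - 81 = -81$)
$\left(14081 + d{\left(121 \right)}\right) + J = \left(14081 + 17\right) - 81 = 14098 - 81 = 14017$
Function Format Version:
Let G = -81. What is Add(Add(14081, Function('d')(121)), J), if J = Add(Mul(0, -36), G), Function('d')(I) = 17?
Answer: 14017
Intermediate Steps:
J = -81 (J = Add(Mul(0, -36), -81) = Add(0, -81) = -81)
Add(Add(14081, Function('d')(121)), J) = Add(Add(14081, 17), -81) = Add(14098, -81) = 14017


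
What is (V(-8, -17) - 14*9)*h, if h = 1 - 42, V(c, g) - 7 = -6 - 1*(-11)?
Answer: 4674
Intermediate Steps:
V(c, g) = 12 (V(c, g) = 7 + (-6 - 1*(-11)) = 7 + (-6 + 11) = 7 + 5 = 12)
h = -41
(V(-8, -17) - 14*9)*h = (12 - 14*9)*(-41) = (12 - 126)*(-41) = -114*(-41) = 4674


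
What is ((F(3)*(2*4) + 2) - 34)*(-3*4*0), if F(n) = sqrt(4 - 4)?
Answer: 0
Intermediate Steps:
F(n) = 0 (F(n) = sqrt(0) = 0)
((F(3)*(2*4) + 2) - 34)*(-3*4*0) = ((0*(2*4) + 2) - 34)*(-3*4*0) = ((0*8 + 2) - 34)*(-12*0) = ((0 + 2) - 34)*0 = (2 - 34)*0 = -32*0 = 0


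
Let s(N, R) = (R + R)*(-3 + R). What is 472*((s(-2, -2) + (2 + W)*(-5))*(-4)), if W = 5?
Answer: 28320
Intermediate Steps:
s(N, R) = 2*R*(-3 + R) (s(N, R) = (2*R)*(-3 + R) = 2*R*(-3 + R))
472*((s(-2, -2) + (2 + W)*(-5))*(-4)) = 472*((2*(-2)*(-3 - 2) + (2 + 5)*(-5))*(-4)) = 472*((2*(-2)*(-5) + 7*(-5))*(-4)) = 472*((20 - 35)*(-4)) = 472*(-15*(-4)) = 472*60 = 28320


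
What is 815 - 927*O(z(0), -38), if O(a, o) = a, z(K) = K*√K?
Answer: 815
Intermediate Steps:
z(K) = K^(3/2)
815 - 927*O(z(0), -38) = 815 - 927*0^(3/2) = 815 - 927*0 = 815 + 0 = 815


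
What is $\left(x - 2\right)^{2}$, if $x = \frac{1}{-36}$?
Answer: $\frac{5329}{1296} \approx 4.1119$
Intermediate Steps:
$x = - \frac{1}{36} \approx -0.027778$
$\left(x - 2\right)^{2} = \left(- \frac{1}{36} - 2\right)^{2} = \left(- \frac{73}{36}\right)^{2} = \frac{5329}{1296}$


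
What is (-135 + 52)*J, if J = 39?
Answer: -3237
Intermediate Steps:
(-135 + 52)*J = (-135 + 52)*39 = -83*39 = -3237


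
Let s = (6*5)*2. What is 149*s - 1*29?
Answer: 8911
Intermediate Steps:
s = 60 (s = 30*2 = 60)
149*s - 1*29 = 149*60 - 1*29 = 8940 - 29 = 8911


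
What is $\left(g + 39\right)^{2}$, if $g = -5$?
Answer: $1156$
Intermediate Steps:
$\left(g + 39\right)^{2} = \left(-5 + 39\right)^{2} = 34^{2} = 1156$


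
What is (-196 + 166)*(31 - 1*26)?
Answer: -150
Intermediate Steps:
(-196 + 166)*(31 - 1*26) = -30*(31 - 26) = -30*5 = -150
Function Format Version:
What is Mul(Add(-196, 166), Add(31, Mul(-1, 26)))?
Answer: -150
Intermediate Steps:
Mul(Add(-196, 166), Add(31, Mul(-1, 26))) = Mul(-30, Add(31, -26)) = Mul(-30, 5) = -150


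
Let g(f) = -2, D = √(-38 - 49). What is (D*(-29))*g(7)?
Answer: 58*I*√87 ≈ 540.99*I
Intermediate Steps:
D = I*√87 (D = √(-87) = I*√87 ≈ 9.3274*I)
(D*(-29))*g(7) = ((I*√87)*(-29))*(-2) = -29*I*√87*(-2) = 58*I*√87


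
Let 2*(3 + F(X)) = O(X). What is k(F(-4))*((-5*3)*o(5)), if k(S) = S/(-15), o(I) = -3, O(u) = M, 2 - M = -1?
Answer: 9/2 ≈ 4.5000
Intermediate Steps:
M = 3 (M = 2 - 1*(-1) = 2 + 1 = 3)
O(u) = 3
F(X) = -3/2 (F(X) = -3 + (½)*3 = -3 + 3/2 = -3/2)
k(S) = -S/15 (k(S) = S*(-1/15) = -S/15)
k(F(-4))*((-5*3)*o(5)) = (-1/15*(-3/2))*(-5*3*(-3)) = (-15*(-3))/10 = (⅒)*45 = 9/2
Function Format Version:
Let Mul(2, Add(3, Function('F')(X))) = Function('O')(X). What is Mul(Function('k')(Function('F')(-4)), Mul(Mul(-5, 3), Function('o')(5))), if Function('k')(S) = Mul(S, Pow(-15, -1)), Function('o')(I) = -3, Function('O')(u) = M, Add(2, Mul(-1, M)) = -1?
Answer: Rational(9, 2) ≈ 4.5000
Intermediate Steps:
M = 3 (M = Add(2, Mul(-1, -1)) = Add(2, 1) = 3)
Function('O')(u) = 3
Function('F')(X) = Rational(-3, 2) (Function('F')(X) = Add(-3, Mul(Rational(1, 2), 3)) = Add(-3, Rational(3, 2)) = Rational(-3, 2))
Function('k')(S) = Mul(Rational(-1, 15), S) (Function('k')(S) = Mul(S, Rational(-1, 15)) = Mul(Rational(-1, 15), S))
Mul(Function('k')(Function('F')(-4)), Mul(Mul(-5, 3), Function('o')(5))) = Mul(Mul(Rational(-1, 15), Rational(-3, 2)), Mul(Mul(-5, 3), -3)) = Mul(Rational(1, 10), Mul(-15, -3)) = Mul(Rational(1, 10), 45) = Rational(9, 2)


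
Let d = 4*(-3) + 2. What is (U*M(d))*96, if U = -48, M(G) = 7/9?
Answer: -3584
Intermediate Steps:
d = -10 (d = -12 + 2 = -10)
M(G) = 7/9 (M(G) = 7*(1/9) = 7/9)
(U*M(d))*96 = -48*7/9*96 = -112/3*96 = -3584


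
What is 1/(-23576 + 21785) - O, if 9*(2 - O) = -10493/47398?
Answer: -57305047/28296606 ≈ -2.0252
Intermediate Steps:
O = 863657/426582 (O = 2 - (-10493)/(9*47398) = 2 - 1/9*(-10493/47398) = 2 + 10493/426582 = 863657/426582 ≈ 2.0246)
1/(-23576 + 21785) - O = 1/(-23576 + 21785) - 1*863657/426582 = 1/(-1791) - 863657/426582 = -1/1791 - 863657/426582 = -57305047/28296606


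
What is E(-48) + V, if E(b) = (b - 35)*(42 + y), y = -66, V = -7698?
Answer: -5706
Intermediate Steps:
E(b) = 840 - 24*b (E(b) = (b - 35)*(42 - 66) = (-35 + b)*(-24) = 840 - 24*b)
E(-48) + V = (840 - 24*(-48)) - 7698 = (840 + 1152) - 7698 = 1992 - 7698 = -5706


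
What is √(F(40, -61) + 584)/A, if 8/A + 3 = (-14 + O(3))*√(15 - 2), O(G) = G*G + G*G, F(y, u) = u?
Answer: √6799/2 - 3*√523/8 ≈ 32.652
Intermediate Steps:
O(G) = 2*G² (O(G) = G² + G² = 2*G²)
A = 8/(-3 + 4*√13) (A = 8/(-3 + (-14 + 2*3²)*√(15 - 2)) = 8/(-3 + (-14 + 2*9)*√13) = 8/(-3 + (-14 + 18)*√13) = 8/(-3 + 4*√13) ≈ 0.70039)
√(F(40, -61) + 584)/A = √(-61 + 584)/(24/199 + 32*√13/199) = √523/(24/199 + 32*√13/199)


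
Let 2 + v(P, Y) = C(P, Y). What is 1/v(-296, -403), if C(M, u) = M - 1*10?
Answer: -1/308 ≈ -0.0032468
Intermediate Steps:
C(M, u) = -10 + M (C(M, u) = M - 10 = -10 + M)
v(P, Y) = -12 + P (v(P, Y) = -2 + (-10 + P) = -12 + P)
1/v(-296, -403) = 1/(-12 - 296) = 1/(-308) = -1/308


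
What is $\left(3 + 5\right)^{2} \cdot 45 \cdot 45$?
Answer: $129600$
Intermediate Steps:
$\left(3 + 5\right)^{2} \cdot 45 \cdot 45 = 8^{2} \cdot 45 \cdot 45 = 64 \cdot 45 \cdot 45 = 2880 \cdot 45 = 129600$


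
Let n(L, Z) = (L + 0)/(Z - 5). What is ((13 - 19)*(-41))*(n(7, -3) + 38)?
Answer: 36531/4 ≈ 9132.8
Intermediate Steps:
n(L, Z) = L/(-5 + Z)
((13 - 19)*(-41))*(n(7, -3) + 38) = ((13 - 19)*(-41))*(7/(-5 - 3) + 38) = (-6*(-41))*(7/(-8) + 38) = 246*(7*(-⅛) + 38) = 246*(-7/8 + 38) = 246*(297/8) = 36531/4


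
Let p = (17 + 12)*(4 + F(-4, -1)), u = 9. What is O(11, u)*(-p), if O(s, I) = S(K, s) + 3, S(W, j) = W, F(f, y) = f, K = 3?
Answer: 0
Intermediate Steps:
p = 0 (p = (17 + 12)*(4 - 4) = 29*0 = 0)
O(s, I) = 6 (O(s, I) = 3 + 3 = 6)
O(11, u)*(-p) = 6*(-1*0) = 6*0 = 0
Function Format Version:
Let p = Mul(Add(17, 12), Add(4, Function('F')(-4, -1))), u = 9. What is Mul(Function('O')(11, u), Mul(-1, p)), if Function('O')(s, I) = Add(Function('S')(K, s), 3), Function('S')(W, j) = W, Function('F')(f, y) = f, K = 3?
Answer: 0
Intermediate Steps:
p = 0 (p = Mul(Add(17, 12), Add(4, -4)) = Mul(29, 0) = 0)
Function('O')(s, I) = 6 (Function('O')(s, I) = Add(3, 3) = 6)
Mul(Function('O')(11, u), Mul(-1, p)) = Mul(6, Mul(-1, 0)) = Mul(6, 0) = 0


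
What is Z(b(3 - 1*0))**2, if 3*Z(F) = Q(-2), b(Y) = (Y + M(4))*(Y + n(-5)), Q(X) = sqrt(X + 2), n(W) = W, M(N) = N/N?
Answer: 0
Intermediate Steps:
M(N) = 1
Q(X) = sqrt(2 + X)
b(Y) = (1 + Y)*(-5 + Y) (b(Y) = (Y + 1)*(Y - 5) = (1 + Y)*(-5 + Y))
Z(F) = 0 (Z(F) = sqrt(2 - 2)/3 = sqrt(0)/3 = (1/3)*0 = 0)
Z(b(3 - 1*0))**2 = 0**2 = 0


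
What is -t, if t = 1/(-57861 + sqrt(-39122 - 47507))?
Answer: 57861/3347981950 + I*sqrt(86629)/3347981950 ≈ 1.7282e-5 + 8.7912e-8*I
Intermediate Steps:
t = 1/(-57861 + I*sqrt(86629)) (t = 1/(-57861 + sqrt(-86629)) = 1/(-57861 + I*sqrt(86629)) ≈ -1.7282e-5 - 8.791e-8*I)
-t = -(-57861/3347981950 - I*sqrt(86629)/3347981950) = 57861/3347981950 + I*sqrt(86629)/3347981950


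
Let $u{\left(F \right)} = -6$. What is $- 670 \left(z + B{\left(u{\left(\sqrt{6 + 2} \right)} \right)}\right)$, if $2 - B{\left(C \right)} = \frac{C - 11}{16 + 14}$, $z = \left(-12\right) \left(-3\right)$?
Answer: $- \frac{77519}{3} \approx -25840.0$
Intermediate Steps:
$z = 36$
$B{\left(C \right)} = \frac{71}{30} - \frac{C}{30}$ ($B{\left(C \right)} = 2 - \frac{C - 11}{16 + 14} = 2 - \frac{-11 + C}{30} = 2 - \left(-11 + C\right) \frac{1}{30} = 2 - \left(- \frac{11}{30} + \frac{C}{30}\right) = \frac{71}{30} - \frac{C}{30}$)
$- 670 \left(z + B{\left(u{\left(\sqrt{6 + 2} \right)} \right)}\right) = - 670 \left(36 + \left(\frac{71}{30} - - \frac{1}{5}\right)\right) = - 670 \left(36 + \left(\frac{71}{30} + \frac{1}{5}\right)\right) = - 670 \left(36 + \frac{77}{30}\right) = \left(-670\right) \frac{1157}{30} = - \frac{77519}{3}$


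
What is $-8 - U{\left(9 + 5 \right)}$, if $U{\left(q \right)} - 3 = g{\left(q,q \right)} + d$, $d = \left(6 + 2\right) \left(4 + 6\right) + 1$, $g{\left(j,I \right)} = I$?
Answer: $-106$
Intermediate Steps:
$d = 81$ ($d = 8 \cdot 10 + 1 = 80 + 1 = 81$)
$U{\left(q \right)} = 84 + q$ ($U{\left(q \right)} = 3 + \left(q + 81\right) = 3 + \left(81 + q\right) = 84 + q$)
$-8 - U{\left(9 + 5 \right)} = -8 - \left(84 + \left(9 + 5\right)\right) = -8 - \left(84 + 14\right) = -8 - 98 = -106$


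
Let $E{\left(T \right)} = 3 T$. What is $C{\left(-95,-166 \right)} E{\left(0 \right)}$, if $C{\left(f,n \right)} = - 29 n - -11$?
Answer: $0$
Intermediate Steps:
$C{\left(f,n \right)} = 11 - 29 n$ ($C{\left(f,n \right)} = - 29 n + 11 = 11 - 29 n$)
$C{\left(-95,-166 \right)} E{\left(0 \right)} = \left(11 - -4814\right) 3 \cdot 0 = \left(11 + 4814\right) 0 = 4825 \cdot 0 = 0$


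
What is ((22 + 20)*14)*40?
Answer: 23520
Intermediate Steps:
((22 + 20)*14)*40 = (42*14)*40 = 588*40 = 23520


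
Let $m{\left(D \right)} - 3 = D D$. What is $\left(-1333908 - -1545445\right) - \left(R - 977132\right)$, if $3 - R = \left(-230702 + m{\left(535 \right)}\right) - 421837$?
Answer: $822355$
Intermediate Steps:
$m{\left(D \right)} = 3 + D^{2}$ ($m{\left(D \right)} = 3 + D D = 3 + D^{2}$)
$R = 366314$ ($R = 3 - \left(\left(-230702 + \left(3 + 535^{2}\right)\right) - 421837\right) = 3 - \left(\left(-230702 + \left(3 + 286225\right)\right) - 421837\right) = 3 - \left(\left(-230702 + 286228\right) - 421837\right) = 3 - \left(55526 - 421837\right) = 3 - -366311 = 3 + 366311 = 366314$)
$\left(-1333908 - -1545445\right) - \left(R - 977132\right) = \left(-1333908 - -1545445\right) - \left(366314 - 977132\right) = \left(-1333908 + 1545445\right) - \left(366314 - 977132\right) = 211537 - -610818 = 211537 + 610818 = 822355$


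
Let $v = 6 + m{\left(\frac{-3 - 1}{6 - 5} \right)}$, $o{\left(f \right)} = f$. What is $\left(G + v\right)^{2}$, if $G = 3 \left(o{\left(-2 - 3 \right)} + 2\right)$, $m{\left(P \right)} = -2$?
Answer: $25$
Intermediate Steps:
$G = -9$ ($G = 3 \left(\left(-2 - 3\right) + 2\right) = 3 \left(-5 + 2\right) = 3 \left(-3\right) = -9$)
$v = 4$ ($v = 6 - 2 = 4$)
$\left(G + v\right)^{2} = \left(-9 + 4\right)^{2} = \left(-5\right)^{2} = 25$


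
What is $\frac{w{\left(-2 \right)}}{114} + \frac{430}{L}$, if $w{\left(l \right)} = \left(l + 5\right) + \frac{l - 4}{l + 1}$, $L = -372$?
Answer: $- \frac{1903}{1767} \approx -1.077$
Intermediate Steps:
$w{\left(l \right)} = 5 + l + \frac{-4 + l}{1 + l}$ ($w{\left(l \right)} = \left(5 + l\right) + \frac{-4 + l}{1 + l} = 5 + l + \frac{-4 + l}{1 + l}$)
$\frac{w{\left(-2 \right)}}{114} + \frac{430}{L} = \frac{\frac{1}{1 - 2} \left(1 + \left(-2\right)^{2} + 7 \left(-2\right)\right)}{114} + \frac{430}{-372} = \frac{1 + 4 - 14}{-1} \cdot \frac{1}{114} + 430 \left(- \frac{1}{372}\right) = \left(-1\right) \left(-9\right) \frac{1}{114} - \frac{215}{186} = 9 \cdot \frac{1}{114} - \frac{215}{186} = \frac{3}{38} - \frac{215}{186} = - \frac{1903}{1767}$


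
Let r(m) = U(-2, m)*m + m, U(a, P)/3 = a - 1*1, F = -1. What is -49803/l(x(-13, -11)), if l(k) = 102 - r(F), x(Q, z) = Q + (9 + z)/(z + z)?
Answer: -49803/94 ≈ -529.82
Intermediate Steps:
U(a, P) = -3 + 3*a (U(a, P) = 3*(a - 1*1) = 3*(a - 1) = 3*(-1 + a) = -3 + 3*a)
r(m) = -8*m (r(m) = (-3 + 3*(-2))*m + m = (-3 - 6)*m + m = -9*m + m = -8*m)
x(Q, z) = Q + (9 + z)/(2*z) (x(Q, z) = Q + (9 + z)/((2*z)) = Q + (9 + z)*(1/(2*z)) = Q + (9 + z)/(2*z))
l(k) = 94 (l(k) = 102 - (-8)*(-1) = 102 - 1*8 = 102 - 8 = 94)
-49803/l(x(-13, -11)) = -49803/94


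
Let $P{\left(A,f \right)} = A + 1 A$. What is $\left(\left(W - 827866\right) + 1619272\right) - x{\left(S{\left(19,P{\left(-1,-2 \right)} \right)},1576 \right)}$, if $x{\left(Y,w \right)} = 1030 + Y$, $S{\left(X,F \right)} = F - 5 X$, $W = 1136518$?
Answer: $1926991$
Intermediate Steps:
$P{\left(A,f \right)} = 2 A$ ($P{\left(A,f \right)} = A + A = 2 A$)
$\left(\left(W - 827866\right) + 1619272\right) - x{\left(S{\left(19,P{\left(-1,-2 \right)} \right)},1576 \right)} = \left(\left(1136518 - 827866\right) + 1619272\right) - \left(1030 + \left(2 \left(-1\right) - 95\right)\right) = \left(308652 + 1619272\right) - \left(1030 - 97\right) = 1927924 - \left(1030 - 97\right) = 1927924 - 933 = 1926991$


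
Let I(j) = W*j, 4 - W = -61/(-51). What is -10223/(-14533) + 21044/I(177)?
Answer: 5285403135/122614921 ≈ 43.106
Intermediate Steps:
W = 143/51 (W = 4 - (-61)/(-51) = 4 - (-61)*(-1)/51 = 4 - 1*61/51 = 4 - 61/51 = 143/51 ≈ 2.8039)
I(j) = 143*j/51
-10223/(-14533) + 21044/I(177) = -10223/(-14533) + 21044/(((143/51)*177)) = -10223*(-1/14533) + 21044/(8437/17) = 10223/14533 + 21044*(17/8437) = 10223/14533 + 357748/8437 = 5285403135/122614921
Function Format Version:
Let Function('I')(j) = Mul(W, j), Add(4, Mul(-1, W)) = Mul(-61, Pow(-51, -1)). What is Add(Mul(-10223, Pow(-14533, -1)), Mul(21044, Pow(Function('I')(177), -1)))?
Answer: Rational(5285403135, 122614921) ≈ 43.106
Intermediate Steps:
W = Rational(143, 51) (W = Add(4, Mul(-1, Mul(-61, Pow(-51, -1)))) = Add(4, Mul(-1, Mul(-61, Rational(-1, 51)))) = Add(4, Mul(-1, Rational(61, 51))) = Add(4, Rational(-61, 51)) = Rational(143, 51) ≈ 2.8039)
Function('I')(j) = Mul(Rational(143, 51), j)
Add(Mul(-10223, Pow(-14533, -1)), Mul(21044, Pow(Function('I')(177), -1))) = Add(Mul(-10223, Pow(-14533, -1)), Mul(21044, Pow(Mul(Rational(143, 51), 177), -1))) = Add(Mul(-10223, Rational(-1, 14533)), Mul(21044, Pow(Rational(8437, 17), -1))) = Add(Rational(10223, 14533), Mul(21044, Rational(17, 8437))) = Add(Rational(10223, 14533), Rational(357748, 8437)) = Rational(5285403135, 122614921)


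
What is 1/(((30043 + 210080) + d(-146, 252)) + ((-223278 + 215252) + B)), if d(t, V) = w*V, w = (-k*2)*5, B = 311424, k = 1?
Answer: 1/541001 ≈ 1.8484e-6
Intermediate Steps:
w = -10 (w = (-1*1*2)*5 = -1*2*5 = -2*5 = -10)
d(t, V) = -10*V
1/(((30043 + 210080) + d(-146, 252)) + ((-223278 + 215252) + B)) = 1/(((30043 + 210080) - 10*252) + ((-223278 + 215252) + 311424)) = 1/((240123 - 2520) + (-8026 + 311424)) = 1/(237603 + 303398) = 1/541001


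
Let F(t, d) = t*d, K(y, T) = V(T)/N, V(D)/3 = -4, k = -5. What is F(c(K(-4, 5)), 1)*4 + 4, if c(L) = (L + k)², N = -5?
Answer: 776/25 ≈ 31.040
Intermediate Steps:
V(D) = -12 (V(D) = 3*(-4) = -12)
K(y, T) = 12/5 (K(y, T) = -12/(-5) = -12*(-⅕) = 12/5)
c(L) = (-5 + L)² (c(L) = (L - 5)² = (-5 + L)²)
F(t, d) = d*t
F(c(K(-4, 5)), 1)*4 + 4 = (1*(-5 + 12/5)²)*4 + 4 = (1*(-13/5)²)*4 + 4 = (1*(169/25))*4 + 4 = (169/25)*4 + 4 = 676/25 + 4 = 776/25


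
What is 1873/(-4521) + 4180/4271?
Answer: 10898197/19309191 ≈ 0.56440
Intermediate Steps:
1873/(-4521) + 4180/4271 = 1873*(-1/4521) + 4180*(1/4271) = -1873/4521 + 4180/4271 = 10898197/19309191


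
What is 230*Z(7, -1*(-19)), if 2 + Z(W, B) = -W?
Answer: -2070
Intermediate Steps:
Z(W, B) = -2 - W
230*Z(7, -1*(-19)) = 230*(-2 - 1*7) = 230*(-2 - 7) = 230*(-9) = -2070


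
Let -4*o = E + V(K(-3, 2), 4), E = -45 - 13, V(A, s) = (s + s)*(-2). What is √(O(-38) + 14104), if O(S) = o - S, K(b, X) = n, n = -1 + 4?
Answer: √56642/2 ≈ 119.00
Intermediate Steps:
n = 3
K(b, X) = 3
V(A, s) = -4*s (V(A, s) = (2*s)*(-2) = -4*s)
E = -58
o = 37/2 (o = -(-58 - 4*4)/4 = -(-58 - 16)/4 = -¼*(-74) = 37/2 ≈ 18.500)
O(S) = 37/2 - S
√(O(-38) + 14104) = √((37/2 - 1*(-38)) + 14104) = √((37/2 + 38) + 14104) = √(113/2 + 14104) = √(28321/2) = √56642/2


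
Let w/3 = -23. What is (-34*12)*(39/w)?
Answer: 5304/23 ≈ 230.61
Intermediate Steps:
w = -69 (w = 3*(-23) = -69)
(-34*12)*(39/w) = (-34*12)*(39/(-69)) = -15912*(-1)/69 = -408*(-13/23) = 5304/23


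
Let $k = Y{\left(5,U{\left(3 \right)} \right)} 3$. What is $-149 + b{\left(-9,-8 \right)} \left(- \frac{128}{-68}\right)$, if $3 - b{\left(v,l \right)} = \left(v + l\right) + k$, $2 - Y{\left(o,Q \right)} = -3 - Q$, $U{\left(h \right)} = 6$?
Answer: $- \frac{2949}{17} \approx -173.47$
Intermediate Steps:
$Y{\left(o,Q \right)} = 5 + Q$ ($Y{\left(o,Q \right)} = 2 - \left(-3 - Q\right) = 2 + \left(3 + Q\right) = 5 + Q$)
$k = 33$ ($k = \left(5 + 6\right) 3 = 11 \cdot 3 = 33$)
$b{\left(v,l \right)} = -30 - l - v$ ($b{\left(v,l \right)} = 3 - \left(\left(v + l\right) + 33\right) = 3 - \left(\left(l + v\right) + 33\right) = 3 - \left(33 + l + v\right) = -30 - l - v$)
$-149 + b{\left(-9,-8 \right)} \left(- \frac{128}{-68}\right) = -149 + \left(-30 - -8 - -9\right) \left(- \frac{128}{-68}\right) = -149 + \left(-30 + 8 + 9\right) \left(\left(-128\right) \left(- \frac{1}{68}\right)\right) = -149 - \frac{416}{17} = - \frac{2949}{17}$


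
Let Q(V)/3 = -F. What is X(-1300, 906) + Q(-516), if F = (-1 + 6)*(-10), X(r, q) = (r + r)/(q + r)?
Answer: 30850/197 ≈ 156.60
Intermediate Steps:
X(r, q) = 2*r/(q + r) (X(r, q) = (2*r)/(q + r) = 2*r/(q + r))
F = -50 (F = 5*(-10) = -50)
Q(V) = 150 (Q(V) = 3*(-1*(-50)) = 3*50 = 150)
X(-1300, 906) + Q(-516) = 2*(-1300)/(906 - 1300) + 150 = 2*(-1300)/(-394) + 150 = 2*(-1300)*(-1/394) + 150 = 1300/197 + 150 = 30850/197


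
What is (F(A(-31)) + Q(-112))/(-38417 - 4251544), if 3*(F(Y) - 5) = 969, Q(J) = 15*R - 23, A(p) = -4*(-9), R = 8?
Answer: -425/4289961 ≈ -9.9069e-5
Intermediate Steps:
A(p) = 36
Q(J) = 97 (Q(J) = 15*8 - 23 = 120 - 23 = 97)
F(Y) = 328 (F(Y) = 5 + (1/3)*969 = 5 + 323 = 328)
(F(A(-31)) + Q(-112))/(-38417 - 4251544) = (328 + 97)/(-38417 - 4251544) = 425/(-4289961) = 425*(-1/4289961) = -425/4289961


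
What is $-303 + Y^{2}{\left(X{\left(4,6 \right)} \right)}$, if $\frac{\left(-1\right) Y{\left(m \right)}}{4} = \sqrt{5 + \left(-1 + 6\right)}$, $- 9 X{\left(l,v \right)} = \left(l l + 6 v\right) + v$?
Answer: $-143$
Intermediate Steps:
$X{\left(l,v \right)} = - \frac{7 v}{9} - \frac{l^{2}}{9}$ ($X{\left(l,v \right)} = - \frac{\left(l l + 6 v\right) + v}{9} = - \frac{\left(l^{2} + 6 v\right) + v}{9} = - \frac{l^{2} + 7 v}{9} = - \frac{7 v}{9} - \frac{l^{2}}{9}$)
$Y{\left(m \right)} = - 4 \sqrt{10}$ ($Y{\left(m \right)} = - 4 \sqrt{5 + \left(-1 + 6\right)} = - 4 \sqrt{5 + 5} = - 4 \sqrt{10}$)
$-303 + Y^{2}{\left(X{\left(4,6 \right)} \right)} = -303 + \left(- 4 \sqrt{10}\right)^{2} = -303 + 160 = -143$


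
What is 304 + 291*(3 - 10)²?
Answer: 14563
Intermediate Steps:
304 + 291*(3 - 10)² = 304 + 291*(-7)² = 304 + 291*49 = 304 + 14259 = 14563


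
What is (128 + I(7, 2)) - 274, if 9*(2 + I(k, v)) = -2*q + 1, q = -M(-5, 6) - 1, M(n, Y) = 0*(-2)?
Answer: -443/3 ≈ -147.67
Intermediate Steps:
M(n, Y) = 0
q = -1 (q = -1*0 - 1 = 0 - 1 = -1)
I(k, v) = -5/3 (I(k, v) = -2 + (-2*(-1) + 1)/9 = -2 + (2 + 1)/9 = -2 + (⅑)*3 = -2 + ⅓ = -5/3)
(128 + I(7, 2)) - 274 = (128 - 5/3) - 274 = 379/3 - 274 = -443/3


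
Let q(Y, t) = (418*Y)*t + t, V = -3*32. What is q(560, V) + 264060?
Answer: -22207716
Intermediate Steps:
V = -96
q(Y, t) = t + 418*Y*t (q(Y, t) = 418*Y*t + t = t + 418*Y*t)
q(560, V) + 264060 = -96*(1 + 418*560) + 264060 = -96*(1 + 234080) + 264060 = -96*234081 + 264060 = -22471776 + 264060 = -22207716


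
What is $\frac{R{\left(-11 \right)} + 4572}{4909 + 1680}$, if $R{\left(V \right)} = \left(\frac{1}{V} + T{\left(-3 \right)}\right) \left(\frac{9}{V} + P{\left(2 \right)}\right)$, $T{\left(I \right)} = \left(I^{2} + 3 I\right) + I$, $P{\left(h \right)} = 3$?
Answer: $\frac{552396}{797269} \approx 0.69286$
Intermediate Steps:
$T{\left(I \right)} = I^{2} + 4 I$
$R{\left(V \right)} = \left(-3 + \frac{1}{V}\right) \left(3 + \frac{9}{V}\right)$ ($R{\left(V \right)} = \left(\frac{1}{V} - 3 \left(4 - 3\right)\right) \left(\frac{9}{V} + 3\right) = \left(\frac{1}{V} - 3\right) \left(3 + \frac{9}{V}\right) = \left(-3 + \frac{1}{V}\right) \left(3 + \frac{9}{V}\right)$)
$\frac{R{\left(-11 \right)} + 4572}{4909 + 1680} = \frac{\left(-9 - \frac{24}{-11} + \frac{9}{121}\right) + 4572}{4909 + 1680} = \frac{\left(-9 - - \frac{24}{11} + 9 \cdot \frac{1}{121}\right) + 4572}{6589} = \left(\left(-9 + \frac{24}{11} + \frac{9}{121}\right) + 4572\right) \frac{1}{6589} = \left(- \frac{816}{121} + 4572\right) \frac{1}{6589} = \frac{552396}{121} \cdot \frac{1}{6589} = \frac{552396}{797269}$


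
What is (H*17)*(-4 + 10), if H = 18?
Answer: 1836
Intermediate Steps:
(H*17)*(-4 + 10) = (18*17)*(-4 + 10) = 306*6 = 1836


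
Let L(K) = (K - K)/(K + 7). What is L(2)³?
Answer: 0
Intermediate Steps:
L(K) = 0 (L(K) = 0/(7 + K) = 0)
L(2)³ = 0³ = 0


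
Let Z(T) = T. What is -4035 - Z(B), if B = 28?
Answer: -4063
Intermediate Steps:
-4035 - Z(B) = -4035 - 1*28 = -4035 - 28 = -4063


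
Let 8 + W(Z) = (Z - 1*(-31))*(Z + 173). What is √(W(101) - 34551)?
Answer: √1609 ≈ 40.112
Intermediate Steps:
W(Z) = -8 + (31 + Z)*(173 + Z) (W(Z) = -8 + (Z - 1*(-31))*(Z + 173) = -8 + (Z + 31)*(173 + Z) = -8 + (31 + Z)*(173 + Z))
√(W(101) - 34551) = √((5355 + 101² + 204*101) - 34551) = √((5355 + 10201 + 20604) - 34551) = √(36160 - 34551) = √1609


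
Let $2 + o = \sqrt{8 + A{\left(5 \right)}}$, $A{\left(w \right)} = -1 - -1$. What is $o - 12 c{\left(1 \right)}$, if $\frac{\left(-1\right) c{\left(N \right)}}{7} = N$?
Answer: $82 + 2 \sqrt{2} \approx 84.828$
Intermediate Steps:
$A{\left(w \right)} = 0$ ($A{\left(w \right)} = -1 + 1 = 0$)
$c{\left(N \right)} = - 7 N$
$o = -2 + 2 \sqrt{2}$ ($o = -2 + \sqrt{8 + 0} = -2 + \sqrt{8} = -2 + 2 \sqrt{2} \approx 0.82843$)
$o - 12 c{\left(1 \right)} = \left(-2 + 2 \sqrt{2}\right) - 12 \left(\left(-7\right) 1\right) = \left(-2 + 2 \sqrt{2}\right) - -84 = \left(-2 + 2 \sqrt{2}\right) + 84 = 82 + 2 \sqrt{2}$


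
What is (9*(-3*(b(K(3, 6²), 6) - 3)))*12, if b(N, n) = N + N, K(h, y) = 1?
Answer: 324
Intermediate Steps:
b(N, n) = 2*N
(9*(-3*(b(K(3, 6²), 6) - 3)))*12 = (9*(-3*(2*1 - 3)))*12 = (9*(-3*(2 - 3)))*12 = (9*(-3*(-1)))*12 = (9*3)*12 = 27*12 = 324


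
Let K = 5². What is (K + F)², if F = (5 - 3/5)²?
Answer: 1229881/625 ≈ 1967.8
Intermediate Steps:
K = 25
F = 484/25 (F = (5 - 3*⅕)² = (5 - ⅗)² = (22/5)² = 484/25 ≈ 19.360)
(K + F)² = (25 + 484/25)² = (1109/25)² = 1229881/625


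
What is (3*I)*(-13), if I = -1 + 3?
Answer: -78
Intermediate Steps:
I = 2
(3*I)*(-13) = (3*2)*(-13) = 6*(-13) = -78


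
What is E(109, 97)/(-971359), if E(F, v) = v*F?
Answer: -10573/971359 ≈ -0.010885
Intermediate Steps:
E(F, v) = F*v
E(109, 97)/(-971359) = (109*97)/(-971359) = 10573*(-1/971359) = -10573/971359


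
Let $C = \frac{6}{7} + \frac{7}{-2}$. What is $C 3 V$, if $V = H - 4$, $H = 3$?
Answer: $\frac{111}{14} \approx 7.9286$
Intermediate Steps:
$V = -1$ ($V = 3 - 4 = -1$)
$C = - \frac{37}{14}$ ($C = 6 \cdot \frac{1}{7} + 7 \left(- \frac{1}{2}\right) = \frac{6}{7} - \frac{7}{2} = - \frac{37}{14} \approx -2.6429$)
$C 3 V = \left(- \frac{37}{14}\right) 3 \left(-1\right) = \left(- \frac{111}{14}\right) \left(-1\right) = \frac{111}{14}$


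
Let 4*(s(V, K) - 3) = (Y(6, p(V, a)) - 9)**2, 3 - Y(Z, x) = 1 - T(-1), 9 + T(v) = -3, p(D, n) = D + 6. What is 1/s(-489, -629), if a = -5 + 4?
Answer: 4/373 ≈ 0.010724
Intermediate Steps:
a = -1
p(D, n) = 6 + D
T(v) = -12 (T(v) = -9 - 3 = -12)
Y(Z, x) = -10 (Y(Z, x) = 3 - (1 - 1*(-12)) = 3 - (1 + 12) = 3 - 1*13 = 3 - 13 = -10)
s(V, K) = 373/4 (s(V, K) = 3 + (-10 - 9)**2/4 = 3 + (1/4)*(-19)**2 = 3 + (1/4)*361 = 3 + 361/4 = 373/4)
1/s(-489, -629) = 1/(373/4) = 4/373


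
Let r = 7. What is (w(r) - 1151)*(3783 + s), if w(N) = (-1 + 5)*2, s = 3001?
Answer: -7754112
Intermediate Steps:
w(N) = 8 (w(N) = 4*2 = 8)
(w(r) - 1151)*(3783 + s) = (8 - 1151)*(3783 + 3001) = -1143*6784 = -7754112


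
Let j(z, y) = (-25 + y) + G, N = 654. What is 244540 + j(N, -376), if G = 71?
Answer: 244210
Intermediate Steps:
j(z, y) = 46 + y (j(z, y) = (-25 + y) + 71 = 46 + y)
244540 + j(N, -376) = 244540 + (46 - 376) = 244540 - 330 = 244210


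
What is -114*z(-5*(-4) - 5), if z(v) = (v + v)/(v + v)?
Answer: -114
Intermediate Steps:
z(v) = 1 (z(v) = (2*v)/((2*v)) = (2*v)*(1/(2*v)) = 1)
-114*z(-5*(-4) - 5) = -114*1 = -114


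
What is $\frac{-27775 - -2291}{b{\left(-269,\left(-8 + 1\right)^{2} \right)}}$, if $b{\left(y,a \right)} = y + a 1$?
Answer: $\frac{6371}{55} \approx 115.84$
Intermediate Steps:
$b{\left(y,a \right)} = a + y$ ($b{\left(y,a \right)} = y + a = a + y$)
$\frac{-27775 - -2291}{b{\left(-269,\left(-8 + 1\right)^{2} \right)}} = \frac{-27775 - -2291}{\left(-8 + 1\right)^{2} - 269} = \frac{-27775 + 2291}{\left(-7\right)^{2} - 269} = - \frac{25484}{49 - 269} = - \frac{25484}{-220} = \left(-25484\right) \left(- \frac{1}{220}\right) = \frac{6371}{55}$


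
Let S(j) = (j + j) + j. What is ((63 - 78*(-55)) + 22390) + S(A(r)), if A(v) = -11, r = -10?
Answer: 26710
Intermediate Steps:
S(j) = 3*j (S(j) = 2*j + j = 3*j)
((63 - 78*(-55)) + 22390) + S(A(r)) = ((63 - 78*(-55)) + 22390) + 3*(-11) = ((63 + 4290) + 22390) - 33 = (4353 + 22390) - 33 = 26743 - 33 = 26710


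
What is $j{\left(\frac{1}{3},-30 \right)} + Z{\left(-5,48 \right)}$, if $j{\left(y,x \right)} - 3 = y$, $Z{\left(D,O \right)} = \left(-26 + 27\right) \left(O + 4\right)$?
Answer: $\frac{166}{3} \approx 55.333$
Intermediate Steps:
$Z{\left(D,O \right)} = 4 + O$ ($Z{\left(D,O \right)} = 1 \left(4 + O\right) = 4 + O$)
$j{\left(y,x \right)} = 3 + y$
$j{\left(\frac{1}{3},-30 \right)} + Z{\left(-5,48 \right)} = \left(3 + \frac{1}{3}\right) + \left(4 + 48\right) = \left(3 + \frac{1}{3}\right) + 52 = \frac{10}{3} + 52 = \frac{166}{3}$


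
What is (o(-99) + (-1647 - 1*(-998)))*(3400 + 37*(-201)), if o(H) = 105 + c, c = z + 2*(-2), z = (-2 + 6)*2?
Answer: 2179980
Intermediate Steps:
z = 8 (z = 4*2 = 8)
c = 4 (c = 8 + 2*(-2) = 8 - 4 = 4)
o(H) = 109 (o(H) = 105 + 4 = 109)
(o(-99) + (-1647 - 1*(-998)))*(3400 + 37*(-201)) = (109 + (-1647 - 1*(-998)))*(3400 + 37*(-201)) = (109 + (-1647 + 998))*(3400 - 7437) = (109 - 649)*(-4037) = -540*(-4037) = 2179980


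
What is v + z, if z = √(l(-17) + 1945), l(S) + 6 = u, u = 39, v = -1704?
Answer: -1704 + √1978 ≈ -1659.5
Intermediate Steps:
l(S) = 33 (l(S) = -6 + 39 = 33)
z = √1978 (z = √(33 + 1945) = √1978 ≈ 44.475)
v + z = -1704 + √1978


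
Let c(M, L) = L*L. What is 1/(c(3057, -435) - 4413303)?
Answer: -1/4224078 ≈ -2.3674e-7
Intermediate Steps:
c(M, L) = L**2
1/(c(3057, -435) - 4413303) = 1/((-435)**2 - 4413303) = 1/(189225 - 4413303) = 1/(-4224078) = -1/4224078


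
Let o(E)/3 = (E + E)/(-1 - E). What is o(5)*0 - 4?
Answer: -4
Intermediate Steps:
o(E) = 6*E/(-1 - E) (o(E) = 3*((E + E)/(-1 - E)) = 3*((2*E)/(-1 - E)) = 3*(2*E/(-1 - E)) = 6*E/(-1 - E))
o(5)*0 - 4 = -6*5/(1 + 5)*0 - 4 = -6*5/6*0 - 4 = -6*5*⅙*0 - 4 = -5*0 - 4 = 0 - 4 = -4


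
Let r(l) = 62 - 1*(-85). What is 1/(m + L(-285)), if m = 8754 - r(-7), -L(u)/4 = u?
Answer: 1/9747 ≈ 0.00010260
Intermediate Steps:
r(l) = 147 (r(l) = 62 + 85 = 147)
L(u) = -4*u
m = 8607 (m = 8754 - 1*147 = 8754 - 147 = 8607)
1/(m + L(-285)) = 1/(8607 - 4*(-285)) = 1/(8607 + 1140) = 1/9747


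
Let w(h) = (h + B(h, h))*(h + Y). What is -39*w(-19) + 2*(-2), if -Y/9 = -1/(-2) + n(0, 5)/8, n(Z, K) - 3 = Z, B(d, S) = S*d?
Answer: 1433819/4 ≈ 3.5846e+5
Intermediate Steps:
n(Z, K) = 3 + Z
Y = -63/8 (Y = -9*(-1/(-2) + (3 + 0)/8) = -9*(-1*(-½) + 3*(⅛)) = -9*(½ + 3/8) = -9*7/8 = -63/8 ≈ -7.8750)
w(h) = (-63/8 + h)*(h + h²) (w(h) = (h + h*h)*(h - 63/8) = (h + h²)*(-63/8 + h) = (-63/8 + h)*(h + h²))
-39*w(-19) + 2*(-2) = -39*(-19)*(-63 - 55*(-19) + 8*(-19)²)/8 + 2*(-2) = -39*(-19)*(-63 + 1045 + 8*361)/8 - 4 = -39*(-19)*(-63 + 1045 + 2888)/8 - 4 = -39*(-19)*3870/8 - 4 = -39*(-36765/4) - 4 = 1433835/4 - 4 = 1433819/4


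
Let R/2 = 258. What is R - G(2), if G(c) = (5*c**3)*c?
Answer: 436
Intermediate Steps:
R = 516 (R = 2*258 = 516)
G(c) = 5*c**4
R - G(2) = 516 - 5*2**4 = 516 - 5*16 = 516 - 1*80 = 516 - 80 = 436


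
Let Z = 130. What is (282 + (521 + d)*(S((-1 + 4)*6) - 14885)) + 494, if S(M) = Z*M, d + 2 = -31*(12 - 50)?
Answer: -21288089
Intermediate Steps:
d = 1176 (d = -2 - 31*(12 - 50) = -2 - 31*(-38) = -2 + 1178 = 1176)
S(M) = 130*M
(282 + (521 + d)*(S((-1 + 4)*6) - 14885)) + 494 = (282 + (521 + 1176)*(130*((-1 + 4)*6) - 14885)) + 494 = (282 + 1697*(130*(3*6) - 14885)) + 494 = (282 + 1697*(130*18 - 14885)) + 494 = (282 + 1697*(2340 - 14885)) + 494 = (282 + 1697*(-12545)) + 494 = (282 - 21288865) + 494 = -21288583 + 494 = -21288089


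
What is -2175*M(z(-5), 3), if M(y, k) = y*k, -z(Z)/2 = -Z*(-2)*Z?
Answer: 652500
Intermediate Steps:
z(Z) = -4*Z**2 (z(Z) = -(-2)*(Z*(-2))*Z = -(-2)*(-2*Z)*Z = -(-2)*(-2*Z**2) = -4*Z**2)
M(y, k) = k*y
-2175*M(z(-5), 3) = -6525*(-4*(-5)**2) = -6525*(-4*25) = -6525*(-100) = -2175*(-300) = 652500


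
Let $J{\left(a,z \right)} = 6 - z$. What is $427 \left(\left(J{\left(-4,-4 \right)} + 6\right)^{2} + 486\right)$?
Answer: $316834$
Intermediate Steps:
$427 \left(\left(J{\left(-4,-4 \right)} + 6\right)^{2} + 486\right) = 427 \left(\left(\left(6 - -4\right) + 6\right)^{2} + 486\right) = 427 \left(\left(\left(6 + 4\right) + 6\right)^{2} + 486\right) = 427 \left(\left(10 + 6\right)^{2} + 486\right) = 427 \left(16^{2} + 486\right) = 427 \left(256 + 486\right) = 427 \cdot 742 = 316834$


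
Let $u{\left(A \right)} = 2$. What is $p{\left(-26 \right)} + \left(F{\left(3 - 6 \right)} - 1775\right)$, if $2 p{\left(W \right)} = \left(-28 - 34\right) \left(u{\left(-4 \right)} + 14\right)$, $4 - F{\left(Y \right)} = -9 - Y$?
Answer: $-2261$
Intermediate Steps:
$F{\left(Y \right)} = 13 + Y$ ($F{\left(Y \right)} = 4 - \left(-9 - Y\right) = 4 + \left(9 + Y\right) = 13 + Y$)
$p{\left(W \right)} = -496$ ($p{\left(W \right)} = \frac{\left(-28 - 34\right) \left(2 + 14\right)}{2} = \frac{\left(-62\right) 16}{2} = \frac{1}{2} \left(-992\right) = -496$)
$p{\left(-26 \right)} + \left(F{\left(3 - 6 \right)} - 1775\right) = -496 + \left(\left(13 + \left(3 - 6\right)\right) - 1775\right) = -496 + \left(\left(13 - 3\right) - 1775\right) = -496 + \left(10 - 1775\right) = -496 - 1765 = -2261$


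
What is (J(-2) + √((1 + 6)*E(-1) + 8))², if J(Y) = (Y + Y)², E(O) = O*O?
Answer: (16 + √15)² ≈ 394.94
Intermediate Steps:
E(O) = O²
J(Y) = 4*Y² (J(Y) = (2*Y)² = 4*Y²)
(J(-2) + √((1 + 6)*E(-1) + 8))² = (4*(-2)² + √((1 + 6)*(-1)² + 8))² = (4*4 + √(7*1 + 8))² = (16 + √(7 + 8))² = (16 + √15)²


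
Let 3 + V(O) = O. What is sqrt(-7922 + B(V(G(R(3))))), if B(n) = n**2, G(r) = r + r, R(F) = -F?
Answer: I*sqrt(7841) ≈ 88.549*I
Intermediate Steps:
G(r) = 2*r
V(O) = -3 + O
sqrt(-7922 + B(V(G(R(3))))) = sqrt(-7922 + (-3 + 2*(-1*3))**2) = sqrt(-7922 + (-3 + 2*(-3))**2) = sqrt(-7922 + (-3 - 6)**2) = sqrt(-7922 + (-9)**2) = sqrt(-7922 + 81) = sqrt(-7841) = I*sqrt(7841)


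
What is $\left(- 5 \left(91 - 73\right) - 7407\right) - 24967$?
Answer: $-32464$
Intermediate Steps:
$\left(- 5 \left(91 - 73\right) - 7407\right) - 24967 = \left(\left(-5\right) 18 - 7407\right) - 24967 = \left(-90 - 7407\right) - 24967 = -7497 - 24967 = -32464$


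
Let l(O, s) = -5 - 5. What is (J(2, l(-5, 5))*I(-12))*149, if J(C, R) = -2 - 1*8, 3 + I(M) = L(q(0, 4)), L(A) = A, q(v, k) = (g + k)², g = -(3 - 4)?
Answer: -32780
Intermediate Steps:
g = 1 (g = -1*(-1) = 1)
l(O, s) = -10
q(v, k) = (1 + k)²
I(M) = 22 (I(M) = -3 + (1 + 4)² = -3 + 5² = -3 + 25 = 22)
J(C, R) = -10 (J(C, R) = -2 - 8 = -10)
(J(2, l(-5, 5))*I(-12))*149 = -10*22*149 = -220*149 = -32780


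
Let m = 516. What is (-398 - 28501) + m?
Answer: -28383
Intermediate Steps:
(-398 - 28501) + m = (-398 - 28501) + 516 = -28899 + 516 = -28383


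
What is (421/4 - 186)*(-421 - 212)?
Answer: 204459/4 ≈ 51115.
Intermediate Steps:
(421/4 - 186)*(-421 - 212) = (421*(¼) - 186)*(-633) = (421/4 - 186)*(-633) = -323/4*(-633) = 204459/4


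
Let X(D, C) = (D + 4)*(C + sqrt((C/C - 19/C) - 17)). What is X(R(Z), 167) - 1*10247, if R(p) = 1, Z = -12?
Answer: -9412 + 15*I*sqrt(49933)/167 ≈ -9412.0 + 20.071*I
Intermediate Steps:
X(D, C) = (4 + D)*(C + sqrt(-16 - 19/C)) (X(D, C) = (4 + D)*(C + sqrt((1 - 19/C) - 17)) = (4 + D)*(C + sqrt(-16 - 19/C)))
X(R(Z), 167) - 1*10247 = (4*167 + 4*sqrt(-16 - 19/167) + 167*1 + 1*sqrt(-16 - 19/167)) - 1*10247 = (668 + 4*sqrt(-16 - 19*1/167) + 167 + 1*sqrt(-16 - 19*1/167)) - 10247 = (668 + 4*sqrt(-16 - 19/167) + 167 + 1*sqrt(-16 - 19/167)) - 10247 = (668 + 4*sqrt(-2691/167) + 167 + 1*sqrt(-2691/167)) - 10247 = (668 + 4*(3*I*sqrt(49933)/167) + 167 + 1*(3*I*sqrt(49933)/167)) - 10247 = (668 + 12*I*sqrt(49933)/167 + 167 + 3*I*sqrt(49933)/167) - 10247 = (835 + 15*I*sqrt(49933)/167) - 10247 = -9412 + 15*I*sqrt(49933)/167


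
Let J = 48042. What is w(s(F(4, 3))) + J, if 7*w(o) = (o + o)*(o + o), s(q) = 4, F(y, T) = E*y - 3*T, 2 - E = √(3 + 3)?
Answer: 336358/7 ≈ 48051.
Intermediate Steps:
E = 2 - √6 (E = 2 - √(3 + 3) = 2 - √6 ≈ -0.44949)
F(y, T) = -3*T + y*(2 - √6) (F(y, T) = (2 - √6)*y - 3*T = y*(2 - √6) - 3*T = -3*T + y*(2 - √6))
w(o) = 4*o²/7 (w(o) = ((o + o)*(o + o))/7 = ((2*o)*(2*o))/7 = (4*o²)/7 = 4*o²/7)
w(s(F(4, 3))) + J = (4/7)*4² + 48042 = (4/7)*16 + 48042 = 64/7 + 48042 = 336358/7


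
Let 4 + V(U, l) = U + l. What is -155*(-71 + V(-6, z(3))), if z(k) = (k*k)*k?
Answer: 8370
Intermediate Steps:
z(k) = k³ (z(k) = k²*k = k³)
V(U, l) = -4 + U + l (V(U, l) = -4 + (U + l) = -4 + U + l)
-155*(-71 + V(-6, z(3))) = -155*(-71 + (-4 - 6 + 3³)) = -155*(-71 + (-4 - 6 + 27)) = -155*(-71 + 17) = -155*(-54) = 8370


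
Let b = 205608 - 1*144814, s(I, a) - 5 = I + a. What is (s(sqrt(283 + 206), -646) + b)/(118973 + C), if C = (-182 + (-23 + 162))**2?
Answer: 20051/40274 + sqrt(489)/120822 ≈ 0.49805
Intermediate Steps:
s(I, a) = 5 + I + a (s(I, a) = 5 + (I + a) = 5 + I + a)
b = 60794 (b = 205608 - 144814 = 60794)
C = 1849 (C = (-182 + 139)**2 = (-43)**2 = 1849)
(s(sqrt(283 + 206), -646) + b)/(118973 + C) = ((5 + sqrt(283 + 206) - 646) + 60794)/(118973 + 1849) = ((5 + sqrt(489) - 646) + 60794)/120822 = ((-641 + sqrt(489)) + 60794)*(1/120822) = (60153 + sqrt(489))*(1/120822) = 20051/40274 + sqrt(489)/120822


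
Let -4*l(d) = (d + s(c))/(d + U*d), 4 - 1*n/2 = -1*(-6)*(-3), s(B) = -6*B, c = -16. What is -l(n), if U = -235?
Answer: -35/10296 ≈ -0.0033994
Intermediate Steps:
n = 44 (n = 8 - 2*(-1*(-6))*(-3) = 8 - 12*(-3) = 8 - 2*(-18) = 8 + 36 = 44)
l(d) = (96 + d)/(936*d) (l(d) = -(d - 6*(-16))/(4*(d - 235*d)) = -(d + 96)/(4*((-234*d))) = -(96 + d)*(-1/(234*d))/4 = -(-1)*(96 + d)/(936*d) = (96 + d)/(936*d))
-l(n) = -(96 + 44)/(936*44) = -140/(936*44) = -1*35/10296 = -35/10296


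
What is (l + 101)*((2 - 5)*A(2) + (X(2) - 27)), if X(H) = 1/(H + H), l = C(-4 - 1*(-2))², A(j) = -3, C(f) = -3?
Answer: -3905/2 ≈ -1952.5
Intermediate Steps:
l = 9 (l = (-3)² = 9)
X(H) = 1/(2*H)
(l + 101)*((2 - 5)*A(2) + (X(2) - 27)) = (9 + 101)*((2 - 5)*(-3) + ((½)/2 - 27)) = 110*(-3*(-3) + ((½)*(½) - 27)) = 110*(9 + (¼ - 27)) = 110*(9 - 107/4) = 110*(-71/4) = -3905/2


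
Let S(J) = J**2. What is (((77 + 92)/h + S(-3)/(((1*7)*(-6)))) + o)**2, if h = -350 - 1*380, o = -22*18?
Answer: 1026004900561/6528025 ≈ 1.5717e+5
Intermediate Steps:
o = -396
h = -730 (h = -350 - 380 = -730)
(((77 + 92)/h + S(-3)/(((1*7)*(-6)))) + o)**2 = (((77 + 92)/(-730) + (-3)**2/(((1*7)*(-6)))) - 396)**2 = ((169*(-1/730) + 9/((7*(-6)))) - 396)**2 = ((-169/730 + 9/(-42)) - 396)**2 = ((-169/730 + 9*(-1/42)) - 396)**2 = ((-169/730 - 3/14) - 396)**2 = (-1139/2555 - 396)**2 = (-1012919/2555)**2 = 1026004900561/6528025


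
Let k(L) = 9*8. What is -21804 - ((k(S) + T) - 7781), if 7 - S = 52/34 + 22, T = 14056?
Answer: -28151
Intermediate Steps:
S = -281/17 (S = 7 - (52/34 + 22) = 7 - (52*(1/34) + 22) = 7 - (26/17 + 22) = 7 - 1*400/17 = 7 - 400/17 = -281/17 ≈ -16.529)
k(L) = 72
-21804 - ((k(S) + T) - 7781) = -21804 - ((72 + 14056) - 7781) = -21804 - (14128 - 7781) = -21804 - 1*6347 = -21804 - 6347 = -28151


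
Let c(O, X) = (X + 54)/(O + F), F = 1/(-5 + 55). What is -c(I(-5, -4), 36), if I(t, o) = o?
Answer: 4500/199 ≈ 22.613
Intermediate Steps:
F = 1/50 ≈ 0.020000
c(O, X) = (54 + X)/(1/50 + O) (c(O, X) = (X + 54)/(O + 1/50) = (54 + X)/(1/50 + O))
-c(I(-5, -4), 36) = -50*(54 + 36)/(1 + 50*(-4)) = -50*90/(1 - 200) = -50*90/(-199) = -50*(-1)*90/199 = -1*(-4500/199) = 4500/199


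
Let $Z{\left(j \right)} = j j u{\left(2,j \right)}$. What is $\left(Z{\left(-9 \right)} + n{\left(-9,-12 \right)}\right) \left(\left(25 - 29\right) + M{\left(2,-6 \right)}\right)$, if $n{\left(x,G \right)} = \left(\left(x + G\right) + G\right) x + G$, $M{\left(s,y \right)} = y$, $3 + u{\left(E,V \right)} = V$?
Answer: $6870$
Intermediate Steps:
$u{\left(E,V \right)} = -3 + V$
$n{\left(x,G \right)} = G + x \left(x + 2 G\right)$ ($n{\left(x,G \right)} = \left(\left(G + x\right) + G\right) x + G = \left(x + 2 G\right) x + G = x \left(x + 2 G\right) + G = G + x \left(x + 2 G\right)$)
$Z{\left(j \right)} = j^{2} \left(-3 + j\right)$ ($Z{\left(j \right)} = j j \left(-3 + j\right) = j^{2} \left(-3 + j\right)$)
$\left(Z{\left(-9 \right)} + n{\left(-9,-12 \right)}\right) \left(\left(25 - 29\right) + M{\left(2,-6 \right)}\right) = \left(\left(-9\right)^{2} \left(-3 - 9\right) + \left(-12 + \left(-9\right)^{2} + 2 \left(-12\right) \left(-9\right)\right)\right) \left(\left(25 - 29\right) - 6\right) = \left(81 \left(-12\right) + \left(-12 + 81 + 216\right)\right) \left(-4 - 6\right) = \left(-972 + 285\right) \left(-10\right) = \left(-687\right) \left(-10\right) = 6870$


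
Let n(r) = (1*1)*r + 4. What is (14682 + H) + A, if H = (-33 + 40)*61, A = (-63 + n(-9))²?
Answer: 19733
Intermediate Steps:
n(r) = 4 + r (n(r) = 1*r + 4 = r + 4 = 4 + r)
A = 4624 (A = (-63 + (4 - 9))² = (-63 - 5)² = (-68)² = 4624)
H = 427 (H = 7*61 = 427)
(14682 + H) + A = (14682 + 427) + 4624 = 15109 + 4624 = 19733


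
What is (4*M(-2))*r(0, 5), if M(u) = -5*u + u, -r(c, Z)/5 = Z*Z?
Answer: -4000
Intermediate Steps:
r(c, Z) = -5*Z² (r(c, Z) = -5*Z*Z = -5*Z²)
M(u) = -4*u
(4*M(-2))*r(0, 5) = (4*(-4*(-2)))*(-5*5²) = (4*8)*(-5*25) = 32*(-125) = -4000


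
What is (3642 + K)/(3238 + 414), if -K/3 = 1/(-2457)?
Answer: 2982799/2990988 ≈ 0.99726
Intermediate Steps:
K = 1/819 (K = -3/(-2457) = -3*(-1/2457) = 1/819 ≈ 0.0012210)
(3642 + K)/(3238 + 414) = (3642 + 1/819)/(3238 + 414) = (2982799/819)/3652 = (2982799/819)*(1/3652) = 2982799/2990988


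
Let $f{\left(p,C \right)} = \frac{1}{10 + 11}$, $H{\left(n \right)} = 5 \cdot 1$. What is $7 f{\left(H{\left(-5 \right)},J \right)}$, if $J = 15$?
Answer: $\frac{1}{3} \approx 0.33333$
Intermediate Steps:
$H{\left(n \right)} = 5$
$f{\left(p,C \right)} = \frac{1}{21}$
$7 f{\left(H{\left(-5 \right)},J \right)} = 7 \cdot \frac{1}{21} = \frac{1}{3}$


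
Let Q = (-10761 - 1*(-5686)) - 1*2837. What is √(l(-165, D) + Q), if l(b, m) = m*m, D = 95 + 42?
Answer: √10857 ≈ 104.20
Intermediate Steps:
D = 137
l(b, m) = m²
Q = -7912 (Q = (-10761 + 5686) - 2837 = -5075 - 2837 = -7912)
√(l(-165, D) + Q) = √(137² - 7912) = √(18769 - 7912) = √10857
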